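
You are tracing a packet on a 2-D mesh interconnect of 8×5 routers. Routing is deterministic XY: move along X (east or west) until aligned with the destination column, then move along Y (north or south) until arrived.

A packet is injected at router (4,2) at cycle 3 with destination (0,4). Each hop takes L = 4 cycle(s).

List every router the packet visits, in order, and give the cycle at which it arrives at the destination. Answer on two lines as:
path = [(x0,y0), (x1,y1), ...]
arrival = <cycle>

#0 — 4,2 | c3
#1 — 3,2 | c7 | W
#2 — 2,2 | c11 | W
#3 — 1,2 | c15 | W
#4 — 0,2 | c19 | W
#5 — 0,3 | c23 | N
#6 — 0,4 | c27 | N

path = [(4,2), (3,2), (2,2), (1,2), (0,2), (0,3), (0,4)]
arrival = 27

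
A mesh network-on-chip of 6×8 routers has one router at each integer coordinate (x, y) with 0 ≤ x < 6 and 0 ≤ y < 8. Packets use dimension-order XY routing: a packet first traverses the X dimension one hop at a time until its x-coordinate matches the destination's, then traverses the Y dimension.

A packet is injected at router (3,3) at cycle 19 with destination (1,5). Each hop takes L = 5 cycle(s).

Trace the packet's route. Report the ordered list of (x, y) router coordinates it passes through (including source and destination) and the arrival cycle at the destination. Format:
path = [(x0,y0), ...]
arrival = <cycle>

#0 — 3,3 | c19
#1 — 2,3 | c24 | W
#2 — 1,3 | c29 | W
#3 — 1,4 | c34 | N
#4 — 1,5 | c39 | N

path = [(3,3), (2,3), (1,3), (1,4), (1,5)]
arrival = 39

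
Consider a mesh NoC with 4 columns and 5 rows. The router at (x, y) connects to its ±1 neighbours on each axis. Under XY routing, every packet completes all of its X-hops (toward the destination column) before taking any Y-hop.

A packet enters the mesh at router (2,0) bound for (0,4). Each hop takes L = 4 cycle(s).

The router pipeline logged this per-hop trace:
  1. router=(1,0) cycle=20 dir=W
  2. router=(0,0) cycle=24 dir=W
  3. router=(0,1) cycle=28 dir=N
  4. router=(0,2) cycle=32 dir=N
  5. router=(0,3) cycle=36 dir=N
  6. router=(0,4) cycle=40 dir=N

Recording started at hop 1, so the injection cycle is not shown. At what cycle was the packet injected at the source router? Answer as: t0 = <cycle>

t0 = 16

The first recorded entry is hop 1 at cycle 20.
So t0 = 20 − 1·4 = 16.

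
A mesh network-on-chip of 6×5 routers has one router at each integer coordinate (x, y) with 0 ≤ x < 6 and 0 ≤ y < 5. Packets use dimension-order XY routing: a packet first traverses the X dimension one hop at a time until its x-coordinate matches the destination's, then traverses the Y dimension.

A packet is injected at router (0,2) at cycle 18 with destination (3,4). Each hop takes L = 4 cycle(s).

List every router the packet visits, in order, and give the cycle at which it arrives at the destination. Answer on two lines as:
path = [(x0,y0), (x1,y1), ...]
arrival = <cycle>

src (0,2)  cyc=18
E→(1,2)  cyc=22
E→(2,2)  cyc=26
E→(3,2)  cyc=30
N→(3,3)  cyc=34
N→(3,4)  cyc=38

path = [(0,2), (1,2), (2,2), (3,2), (3,3), (3,4)]
arrival = 38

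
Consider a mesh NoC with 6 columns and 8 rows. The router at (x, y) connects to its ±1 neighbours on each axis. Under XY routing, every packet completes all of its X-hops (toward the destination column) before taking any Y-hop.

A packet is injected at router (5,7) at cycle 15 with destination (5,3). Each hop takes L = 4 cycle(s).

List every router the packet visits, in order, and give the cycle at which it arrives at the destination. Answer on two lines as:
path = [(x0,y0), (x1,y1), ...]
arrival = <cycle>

path = [(5,7), (5,6), (5,5), (5,4), (5,3)]
arrival = 31

  0. router=(5,7) cycle=15 (inject)
  1. router=(5,6) cycle=19 dir=S
  2. router=(5,5) cycle=23 dir=S
  3. router=(5,4) cycle=27 dir=S
  4. router=(5,3) cycle=31 dir=S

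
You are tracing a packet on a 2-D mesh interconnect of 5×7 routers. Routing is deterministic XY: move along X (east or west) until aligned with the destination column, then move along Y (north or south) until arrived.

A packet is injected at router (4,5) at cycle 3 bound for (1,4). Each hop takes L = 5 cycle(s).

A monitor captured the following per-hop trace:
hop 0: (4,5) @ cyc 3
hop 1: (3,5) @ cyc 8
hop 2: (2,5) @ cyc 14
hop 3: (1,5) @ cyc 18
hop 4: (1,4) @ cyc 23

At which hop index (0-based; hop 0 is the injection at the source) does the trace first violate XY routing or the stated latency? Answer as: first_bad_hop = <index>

check 1→ d=(-1,0) cyc+5: ok
check 2→ d=(-1,0) cyc+6: BAD: Δcyc=6≠L

first_bad_hop = 2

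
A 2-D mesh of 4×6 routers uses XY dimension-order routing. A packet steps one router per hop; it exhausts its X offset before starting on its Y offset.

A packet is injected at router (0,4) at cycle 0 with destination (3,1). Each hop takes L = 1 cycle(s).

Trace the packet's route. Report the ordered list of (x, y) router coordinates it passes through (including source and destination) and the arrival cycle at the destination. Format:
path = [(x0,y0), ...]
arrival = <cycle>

hop 0: (0,4) @ cyc 0
hop 1: (1,4) @ cyc 1  [E]
hop 2: (2,4) @ cyc 2  [E]
hop 3: (3,4) @ cyc 3  [E]
hop 4: (3,3) @ cyc 4  [S]
hop 5: (3,2) @ cyc 5  [S]
hop 6: (3,1) @ cyc 6  [S]

path = [(0,4), (1,4), (2,4), (3,4), (3,3), (3,2), (3,1)]
arrival = 6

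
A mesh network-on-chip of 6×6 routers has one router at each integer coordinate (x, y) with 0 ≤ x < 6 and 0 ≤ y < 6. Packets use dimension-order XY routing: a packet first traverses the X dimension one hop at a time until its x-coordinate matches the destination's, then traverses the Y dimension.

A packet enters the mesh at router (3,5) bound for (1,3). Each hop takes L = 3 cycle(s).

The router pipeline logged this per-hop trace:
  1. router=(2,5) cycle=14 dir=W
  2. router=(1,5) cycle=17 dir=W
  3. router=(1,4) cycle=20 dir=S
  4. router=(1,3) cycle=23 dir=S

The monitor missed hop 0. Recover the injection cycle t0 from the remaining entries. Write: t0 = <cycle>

Hop 1 reached at cycle 14; hop k is at t0 + k·L.
So t0 = 14 − 1·3 = 11.

t0 = 11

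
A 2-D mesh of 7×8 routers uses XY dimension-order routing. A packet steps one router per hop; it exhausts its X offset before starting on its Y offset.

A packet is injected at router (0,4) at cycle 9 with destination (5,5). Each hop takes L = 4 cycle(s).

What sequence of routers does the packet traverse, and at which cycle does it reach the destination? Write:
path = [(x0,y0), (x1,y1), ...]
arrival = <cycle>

path = [(0,4), (1,4), (2,4), (3,4), (4,4), (5,4), (5,5)]
arrival = 33

t=9: at (0,4)
t=13: at (1,4) after E
t=17: at (2,4) after E
t=21: at (3,4) after E
t=25: at (4,4) after E
t=29: at (5,4) after E
t=33: at (5,5) after N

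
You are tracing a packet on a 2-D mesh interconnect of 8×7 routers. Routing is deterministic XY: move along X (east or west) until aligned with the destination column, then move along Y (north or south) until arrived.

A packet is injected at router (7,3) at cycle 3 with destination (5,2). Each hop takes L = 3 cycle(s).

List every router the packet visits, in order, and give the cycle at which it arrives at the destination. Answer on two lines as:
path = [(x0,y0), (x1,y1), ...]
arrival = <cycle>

  0. router=(7,3) cycle=3 (inject)
  1. router=(6,3) cycle=6 dir=W
  2. router=(5,3) cycle=9 dir=W
  3. router=(5,2) cycle=12 dir=S

path = [(7,3), (6,3), (5,3), (5,2)]
arrival = 12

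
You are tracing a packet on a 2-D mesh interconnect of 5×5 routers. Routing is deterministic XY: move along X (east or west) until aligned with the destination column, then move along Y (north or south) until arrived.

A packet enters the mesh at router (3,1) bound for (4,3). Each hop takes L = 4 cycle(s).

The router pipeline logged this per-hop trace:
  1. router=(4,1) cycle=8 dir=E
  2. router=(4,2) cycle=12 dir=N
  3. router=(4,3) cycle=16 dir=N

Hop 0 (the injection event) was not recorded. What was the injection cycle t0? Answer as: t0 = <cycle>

Hop 1 reached at cycle 8; hop k is at t0 + k·L.
Subtract one hop: t0 = 8 − 4 = 4.

t0 = 4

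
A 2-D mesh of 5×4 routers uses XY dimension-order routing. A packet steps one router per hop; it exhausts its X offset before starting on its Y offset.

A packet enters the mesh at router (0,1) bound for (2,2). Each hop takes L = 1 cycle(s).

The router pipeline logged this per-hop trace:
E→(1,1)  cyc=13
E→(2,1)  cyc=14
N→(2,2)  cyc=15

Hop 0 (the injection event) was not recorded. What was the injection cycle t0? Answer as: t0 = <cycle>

Hop 1 reached at cycle 13; hop k is at t0 + k·L.
Subtract one hop: t0 = 13 − 1 = 12.

t0 = 12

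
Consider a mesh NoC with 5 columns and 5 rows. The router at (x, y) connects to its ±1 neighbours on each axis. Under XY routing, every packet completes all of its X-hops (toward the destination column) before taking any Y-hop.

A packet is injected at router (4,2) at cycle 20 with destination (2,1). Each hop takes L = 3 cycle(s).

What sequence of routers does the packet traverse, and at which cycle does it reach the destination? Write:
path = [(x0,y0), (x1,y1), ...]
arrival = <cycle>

[0] x=4 y=2 t=20
[1] x=3 y=2 t=23 →W
[2] x=2 y=2 t=26 →W
[3] x=2 y=1 t=29 →S

path = [(4,2), (3,2), (2,2), (2,1)]
arrival = 29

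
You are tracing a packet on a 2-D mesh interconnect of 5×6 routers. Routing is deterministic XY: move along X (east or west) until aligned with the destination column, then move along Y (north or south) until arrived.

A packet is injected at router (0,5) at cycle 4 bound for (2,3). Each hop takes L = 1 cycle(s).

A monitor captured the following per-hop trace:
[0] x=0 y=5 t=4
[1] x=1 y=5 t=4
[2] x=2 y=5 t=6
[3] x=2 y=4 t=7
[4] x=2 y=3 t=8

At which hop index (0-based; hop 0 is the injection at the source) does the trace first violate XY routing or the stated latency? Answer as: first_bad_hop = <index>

first_bad_hop = 1

hop 1: step (+1,+0), +0 cyc — BAD: Δcyc=0≠L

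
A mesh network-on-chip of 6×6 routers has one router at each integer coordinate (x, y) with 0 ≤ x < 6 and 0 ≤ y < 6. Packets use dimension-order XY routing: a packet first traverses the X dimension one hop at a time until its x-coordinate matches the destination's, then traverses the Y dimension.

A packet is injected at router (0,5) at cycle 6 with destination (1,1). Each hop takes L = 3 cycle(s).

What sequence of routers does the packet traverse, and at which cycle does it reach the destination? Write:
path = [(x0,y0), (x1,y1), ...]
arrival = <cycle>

path = [(0,5), (1,5), (1,4), (1,3), (1,2), (1,1)]
arrival = 21

src (0,5)  cyc=6
E→(1,5)  cyc=9
S→(1,4)  cyc=12
S→(1,3)  cyc=15
S→(1,2)  cyc=18
S→(1,1)  cyc=21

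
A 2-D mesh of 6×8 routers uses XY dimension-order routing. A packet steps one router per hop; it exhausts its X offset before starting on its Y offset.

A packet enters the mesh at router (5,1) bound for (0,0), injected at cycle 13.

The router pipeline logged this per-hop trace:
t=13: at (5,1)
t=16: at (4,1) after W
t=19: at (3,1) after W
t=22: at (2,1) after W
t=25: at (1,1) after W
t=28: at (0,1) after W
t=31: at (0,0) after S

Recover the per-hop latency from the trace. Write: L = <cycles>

cyc[1] − cyc[0] = 16 − 13 = 3.
Each hop adds L, hence L = 3.

L = 3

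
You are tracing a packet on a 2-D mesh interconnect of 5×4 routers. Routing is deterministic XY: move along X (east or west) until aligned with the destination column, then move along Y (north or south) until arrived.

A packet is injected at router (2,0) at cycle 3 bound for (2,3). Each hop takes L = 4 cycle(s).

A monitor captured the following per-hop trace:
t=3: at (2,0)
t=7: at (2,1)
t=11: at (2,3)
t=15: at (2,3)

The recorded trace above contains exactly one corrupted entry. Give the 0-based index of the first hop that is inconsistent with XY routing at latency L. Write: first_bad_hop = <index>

[1] (+0,+1) / 4c ⇒ ok
[2] (+0,+2) / 4c ⇒ BAD: non-unit step

first_bad_hop = 2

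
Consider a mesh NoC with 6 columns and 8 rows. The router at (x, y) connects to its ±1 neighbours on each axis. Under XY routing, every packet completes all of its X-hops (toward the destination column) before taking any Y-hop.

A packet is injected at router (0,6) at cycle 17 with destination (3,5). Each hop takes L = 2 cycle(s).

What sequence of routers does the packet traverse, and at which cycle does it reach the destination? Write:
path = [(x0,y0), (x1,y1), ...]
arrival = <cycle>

path = [(0,6), (1,6), (2,6), (3,6), (3,5)]
arrival = 25

hop 0: (0,6) @ cyc 17
hop 1: (1,6) @ cyc 19  [E]
hop 2: (2,6) @ cyc 21  [E]
hop 3: (3,6) @ cyc 23  [E]
hop 4: (3,5) @ cyc 25  [S]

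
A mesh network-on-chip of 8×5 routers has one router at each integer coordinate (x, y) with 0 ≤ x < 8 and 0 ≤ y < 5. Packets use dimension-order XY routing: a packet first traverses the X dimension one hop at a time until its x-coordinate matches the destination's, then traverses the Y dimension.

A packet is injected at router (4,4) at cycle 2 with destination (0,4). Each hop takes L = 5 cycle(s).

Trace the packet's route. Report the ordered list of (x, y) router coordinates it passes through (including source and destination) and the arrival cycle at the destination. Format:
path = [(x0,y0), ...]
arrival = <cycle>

path = [(4,4), (3,4), (2,4), (1,4), (0,4)]
arrival = 22

src (4,4)  cyc=2
W→(3,4)  cyc=7
W→(2,4)  cyc=12
W→(1,4)  cyc=17
W→(0,4)  cyc=22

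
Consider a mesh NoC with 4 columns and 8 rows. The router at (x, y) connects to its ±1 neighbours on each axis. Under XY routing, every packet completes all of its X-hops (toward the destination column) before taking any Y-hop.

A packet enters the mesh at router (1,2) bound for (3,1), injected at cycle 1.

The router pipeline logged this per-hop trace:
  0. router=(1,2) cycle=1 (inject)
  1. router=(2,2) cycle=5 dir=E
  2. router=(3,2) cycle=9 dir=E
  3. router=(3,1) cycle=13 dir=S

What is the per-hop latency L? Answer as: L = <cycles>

L = 4

From hop 0 (1) to hop 1 (5): +4 cycles.
Each hop adds L, hence L = 4.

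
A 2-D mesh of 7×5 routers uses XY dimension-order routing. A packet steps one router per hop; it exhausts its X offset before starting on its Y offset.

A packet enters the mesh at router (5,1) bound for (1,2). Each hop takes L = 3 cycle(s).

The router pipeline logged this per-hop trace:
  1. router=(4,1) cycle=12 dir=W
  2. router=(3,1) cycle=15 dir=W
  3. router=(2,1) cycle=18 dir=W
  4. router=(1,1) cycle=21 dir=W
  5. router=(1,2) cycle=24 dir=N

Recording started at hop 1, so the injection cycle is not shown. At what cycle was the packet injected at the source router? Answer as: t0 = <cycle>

t0 = 9

The first recorded entry is hop 1 at cycle 12.
t0 = cyc[1] − L = 12 − 3 = 9.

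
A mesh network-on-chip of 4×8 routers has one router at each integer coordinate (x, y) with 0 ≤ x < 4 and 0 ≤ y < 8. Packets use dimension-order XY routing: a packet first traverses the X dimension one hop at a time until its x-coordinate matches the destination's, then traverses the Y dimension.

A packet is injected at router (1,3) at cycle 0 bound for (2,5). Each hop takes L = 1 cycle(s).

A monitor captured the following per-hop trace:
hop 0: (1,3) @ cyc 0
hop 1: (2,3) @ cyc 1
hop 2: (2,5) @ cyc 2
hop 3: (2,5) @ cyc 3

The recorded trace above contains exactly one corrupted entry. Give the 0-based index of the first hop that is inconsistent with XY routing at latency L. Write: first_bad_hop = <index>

hop 1: step (+1,+0), +1 cyc — ok
hop 2: step (+0,+2), +1 cyc — BAD: non-unit step

first_bad_hop = 2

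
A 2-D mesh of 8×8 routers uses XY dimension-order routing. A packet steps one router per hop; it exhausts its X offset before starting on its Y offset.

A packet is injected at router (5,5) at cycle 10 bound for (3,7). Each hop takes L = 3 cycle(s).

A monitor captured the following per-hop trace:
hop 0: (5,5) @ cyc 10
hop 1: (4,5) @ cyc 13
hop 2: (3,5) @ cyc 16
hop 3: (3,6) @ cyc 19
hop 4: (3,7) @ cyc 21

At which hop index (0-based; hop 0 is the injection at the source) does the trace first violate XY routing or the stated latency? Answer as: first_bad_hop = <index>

  1: Δx=-1 Δy=+0 Δt=3 [ok]
  2: Δx=-1 Δy=+0 Δt=3 [ok]
  3: Δx=+0 Δy=+1 Δt=3 [ok]
  4: Δx=+0 Δy=+1 Δt=2 [BAD: Δcyc=2≠L]

first_bad_hop = 4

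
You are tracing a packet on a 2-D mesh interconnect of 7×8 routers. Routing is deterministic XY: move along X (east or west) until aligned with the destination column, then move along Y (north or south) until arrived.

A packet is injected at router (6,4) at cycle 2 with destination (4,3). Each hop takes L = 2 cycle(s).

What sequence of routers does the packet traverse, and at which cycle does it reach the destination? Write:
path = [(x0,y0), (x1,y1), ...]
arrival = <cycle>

path = [(6,4), (5,4), (4,4), (4,3)]
arrival = 8

[0] x=6 y=4 t=2
[1] x=5 y=4 t=4 →W
[2] x=4 y=4 t=6 →W
[3] x=4 y=3 t=8 →S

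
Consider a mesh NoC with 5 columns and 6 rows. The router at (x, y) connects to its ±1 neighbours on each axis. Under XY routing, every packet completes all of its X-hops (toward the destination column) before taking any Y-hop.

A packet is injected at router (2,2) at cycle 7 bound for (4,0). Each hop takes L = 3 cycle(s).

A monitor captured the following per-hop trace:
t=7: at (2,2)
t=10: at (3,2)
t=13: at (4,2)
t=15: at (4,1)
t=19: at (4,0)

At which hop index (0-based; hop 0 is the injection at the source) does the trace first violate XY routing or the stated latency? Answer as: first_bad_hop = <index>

first_bad_hop = 3

check 1→ d=(1,0) cyc+3: ok
check 2→ d=(1,0) cyc+3: ok
check 3→ d=(0,-1) cyc+2: BAD: Δcyc=2≠L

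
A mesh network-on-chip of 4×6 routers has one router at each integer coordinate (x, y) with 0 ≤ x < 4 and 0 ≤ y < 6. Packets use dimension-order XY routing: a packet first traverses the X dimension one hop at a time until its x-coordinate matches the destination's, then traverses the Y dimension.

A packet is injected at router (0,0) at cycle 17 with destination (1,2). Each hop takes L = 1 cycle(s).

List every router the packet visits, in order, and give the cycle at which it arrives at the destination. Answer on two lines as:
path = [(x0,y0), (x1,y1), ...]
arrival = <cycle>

src (0,0)  cyc=17
E→(1,0)  cyc=18
N→(1,1)  cyc=19
N→(1,2)  cyc=20

path = [(0,0), (1,0), (1,1), (1,2)]
arrival = 20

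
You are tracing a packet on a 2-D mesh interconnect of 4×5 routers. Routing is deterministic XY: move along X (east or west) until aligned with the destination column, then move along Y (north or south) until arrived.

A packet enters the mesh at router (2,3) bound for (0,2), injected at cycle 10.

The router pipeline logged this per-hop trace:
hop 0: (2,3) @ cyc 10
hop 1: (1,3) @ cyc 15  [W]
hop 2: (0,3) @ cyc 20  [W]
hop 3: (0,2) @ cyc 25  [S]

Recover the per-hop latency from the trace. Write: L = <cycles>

L = 5

Δcyc across hop 0→1: 15 − 10 = 5.
Per-hop latency L = Δcyc = 5.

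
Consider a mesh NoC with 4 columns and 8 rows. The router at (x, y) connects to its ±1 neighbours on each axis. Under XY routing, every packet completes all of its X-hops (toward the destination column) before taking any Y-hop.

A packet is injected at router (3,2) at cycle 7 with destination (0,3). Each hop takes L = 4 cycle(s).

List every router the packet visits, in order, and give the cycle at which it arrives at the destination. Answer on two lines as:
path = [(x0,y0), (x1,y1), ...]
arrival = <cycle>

path = [(3,2), (2,2), (1,2), (0,2), (0,3)]
arrival = 23

hop 0: (3,2) @ cyc 7
hop 1: (2,2) @ cyc 11  [W]
hop 2: (1,2) @ cyc 15  [W]
hop 3: (0,2) @ cyc 19  [W]
hop 4: (0,3) @ cyc 23  [N]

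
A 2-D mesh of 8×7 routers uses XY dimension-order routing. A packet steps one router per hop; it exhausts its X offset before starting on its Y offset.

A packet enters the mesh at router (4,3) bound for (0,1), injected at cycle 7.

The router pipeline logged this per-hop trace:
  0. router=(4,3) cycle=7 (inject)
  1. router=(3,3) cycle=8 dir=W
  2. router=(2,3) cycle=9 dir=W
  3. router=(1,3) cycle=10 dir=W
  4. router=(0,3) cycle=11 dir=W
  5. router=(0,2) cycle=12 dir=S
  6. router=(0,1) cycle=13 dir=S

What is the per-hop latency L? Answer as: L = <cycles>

L = 1

cyc[1] − cyc[0] = 8 − 7 = 1.
Each hop adds L, hence L = 1.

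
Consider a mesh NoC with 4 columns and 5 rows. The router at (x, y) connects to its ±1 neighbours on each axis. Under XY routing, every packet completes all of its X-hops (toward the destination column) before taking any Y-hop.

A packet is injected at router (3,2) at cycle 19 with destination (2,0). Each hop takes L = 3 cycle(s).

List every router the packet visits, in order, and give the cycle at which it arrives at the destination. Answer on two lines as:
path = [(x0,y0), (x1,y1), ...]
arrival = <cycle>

path = [(3,2), (2,2), (2,1), (2,0)]
arrival = 28

hop 0: (3,2) @ cyc 19
hop 1: (2,2) @ cyc 22  [W]
hop 2: (2,1) @ cyc 25  [S]
hop 3: (2,0) @ cyc 28  [S]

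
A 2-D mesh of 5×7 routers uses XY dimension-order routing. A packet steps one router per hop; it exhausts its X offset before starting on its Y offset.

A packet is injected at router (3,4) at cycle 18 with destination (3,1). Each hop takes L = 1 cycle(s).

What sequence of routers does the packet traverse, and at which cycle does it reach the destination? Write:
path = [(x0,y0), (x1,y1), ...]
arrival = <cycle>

t=18: at (3,4)
t=19: at (3,3) after S
t=20: at (3,2) after S
t=21: at (3,1) after S

path = [(3,4), (3,3), (3,2), (3,1)]
arrival = 21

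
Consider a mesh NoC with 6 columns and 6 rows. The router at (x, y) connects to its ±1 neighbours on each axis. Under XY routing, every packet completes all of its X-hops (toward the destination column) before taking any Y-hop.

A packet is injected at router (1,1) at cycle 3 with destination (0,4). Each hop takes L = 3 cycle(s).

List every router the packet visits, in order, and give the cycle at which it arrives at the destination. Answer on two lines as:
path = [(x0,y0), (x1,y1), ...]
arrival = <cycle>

src (1,1)  cyc=3
W→(0,1)  cyc=6
N→(0,2)  cyc=9
N→(0,3)  cyc=12
N→(0,4)  cyc=15

path = [(1,1), (0,1), (0,2), (0,3), (0,4)]
arrival = 15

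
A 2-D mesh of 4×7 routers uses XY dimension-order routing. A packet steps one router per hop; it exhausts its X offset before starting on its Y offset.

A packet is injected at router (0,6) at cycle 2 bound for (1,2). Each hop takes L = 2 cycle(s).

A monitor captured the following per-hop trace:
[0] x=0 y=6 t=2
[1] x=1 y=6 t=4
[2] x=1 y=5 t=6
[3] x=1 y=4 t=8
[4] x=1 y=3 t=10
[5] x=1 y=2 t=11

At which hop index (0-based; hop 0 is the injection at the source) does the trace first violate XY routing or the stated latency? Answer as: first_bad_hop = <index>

first_bad_hop = 5

check 1→ d=(1,0) cyc+2: ok
check 2→ d=(0,-1) cyc+2: ok
check 3→ d=(0,-1) cyc+2: ok
check 4→ d=(0,-1) cyc+2: ok
check 5→ d=(0,-1) cyc+1: BAD: Δcyc=1≠L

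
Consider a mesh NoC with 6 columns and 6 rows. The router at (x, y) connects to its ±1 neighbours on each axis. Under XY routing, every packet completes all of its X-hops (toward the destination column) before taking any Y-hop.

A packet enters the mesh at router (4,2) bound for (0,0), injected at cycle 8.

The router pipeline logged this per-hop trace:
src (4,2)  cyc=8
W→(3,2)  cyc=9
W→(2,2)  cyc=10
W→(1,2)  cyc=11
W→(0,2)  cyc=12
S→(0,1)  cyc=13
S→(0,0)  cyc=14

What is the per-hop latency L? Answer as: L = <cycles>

Between hops 0 and 1 the cycle counter advances 9 − 8 = 1.
That increment is L by definition: L = 1.

L = 1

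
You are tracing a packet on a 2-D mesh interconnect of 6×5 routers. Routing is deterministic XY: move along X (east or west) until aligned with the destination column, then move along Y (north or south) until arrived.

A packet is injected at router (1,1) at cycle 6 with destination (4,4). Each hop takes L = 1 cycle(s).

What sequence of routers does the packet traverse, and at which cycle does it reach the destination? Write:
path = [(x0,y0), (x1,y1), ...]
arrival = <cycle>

path = [(1,1), (2,1), (3,1), (4,1), (4,2), (4,3), (4,4)]
arrival = 12

  0. router=(1,1) cycle=6 (inject)
  1. router=(2,1) cycle=7 dir=E
  2. router=(3,1) cycle=8 dir=E
  3. router=(4,1) cycle=9 dir=E
  4. router=(4,2) cycle=10 dir=N
  5. router=(4,3) cycle=11 dir=N
  6. router=(4,4) cycle=12 dir=N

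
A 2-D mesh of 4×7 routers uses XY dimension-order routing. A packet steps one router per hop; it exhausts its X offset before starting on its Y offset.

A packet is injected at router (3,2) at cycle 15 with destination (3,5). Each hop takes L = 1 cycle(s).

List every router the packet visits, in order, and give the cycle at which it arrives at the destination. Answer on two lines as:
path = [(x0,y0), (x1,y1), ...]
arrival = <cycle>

src (3,2)  cyc=15
N→(3,3)  cyc=16
N→(3,4)  cyc=17
N→(3,5)  cyc=18

path = [(3,2), (3,3), (3,4), (3,5)]
arrival = 18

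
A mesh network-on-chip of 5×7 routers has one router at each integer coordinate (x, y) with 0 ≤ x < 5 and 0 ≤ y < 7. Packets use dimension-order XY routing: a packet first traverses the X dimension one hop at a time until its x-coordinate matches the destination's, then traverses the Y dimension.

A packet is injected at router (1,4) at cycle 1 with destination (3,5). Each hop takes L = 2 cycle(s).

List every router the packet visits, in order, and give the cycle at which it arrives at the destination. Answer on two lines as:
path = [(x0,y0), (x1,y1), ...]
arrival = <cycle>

[0] x=1 y=4 t=1
[1] x=2 y=4 t=3 →E
[2] x=3 y=4 t=5 →E
[3] x=3 y=5 t=7 →N

path = [(1,4), (2,4), (3,4), (3,5)]
arrival = 7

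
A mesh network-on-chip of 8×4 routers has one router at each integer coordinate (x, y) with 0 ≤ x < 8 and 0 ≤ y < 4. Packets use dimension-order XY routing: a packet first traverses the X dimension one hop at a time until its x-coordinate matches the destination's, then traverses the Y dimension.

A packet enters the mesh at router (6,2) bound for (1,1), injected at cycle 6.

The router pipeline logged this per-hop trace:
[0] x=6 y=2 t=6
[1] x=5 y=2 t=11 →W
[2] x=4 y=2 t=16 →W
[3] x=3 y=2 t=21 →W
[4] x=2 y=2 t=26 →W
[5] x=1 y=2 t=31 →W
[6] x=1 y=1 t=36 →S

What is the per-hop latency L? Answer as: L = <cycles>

L = 5

Δcyc across hop 0→1: 11 − 6 = 5.
That increment is L by definition: L = 5.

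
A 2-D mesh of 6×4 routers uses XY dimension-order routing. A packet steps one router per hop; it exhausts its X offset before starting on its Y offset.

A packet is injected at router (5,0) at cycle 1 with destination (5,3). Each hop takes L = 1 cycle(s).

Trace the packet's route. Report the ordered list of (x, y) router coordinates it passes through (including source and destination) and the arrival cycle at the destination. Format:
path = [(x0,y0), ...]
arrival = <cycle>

  0. router=(5,0) cycle=1 (inject)
  1. router=(5,1) cycle=2 dir=N
  2. router=(5,2) cycle=3 dir=N
  3. router=(5,3) cycle=4 dir=N

path = [(5,0), (5,1), (5,2), (5,3)]
arrival = 4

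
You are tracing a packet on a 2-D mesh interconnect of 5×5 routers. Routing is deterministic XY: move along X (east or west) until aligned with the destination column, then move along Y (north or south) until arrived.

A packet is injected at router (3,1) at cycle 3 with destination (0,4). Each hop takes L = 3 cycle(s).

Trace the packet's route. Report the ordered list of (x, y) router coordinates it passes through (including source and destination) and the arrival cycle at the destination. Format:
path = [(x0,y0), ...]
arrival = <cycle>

path = [(3,1), (2,1), (1,1), (0,1), (0,2), (0,3), (0,4)]
arrival = 21

src (3,1)  cyc=3
W→(2,1)  cyc=6
W→(1,1)  cyc=9
W→(0,1)  cyc=12
N→(0,2)  cyc=15
N→(0,3)  cyc=18
N→(0,4)  cyc=21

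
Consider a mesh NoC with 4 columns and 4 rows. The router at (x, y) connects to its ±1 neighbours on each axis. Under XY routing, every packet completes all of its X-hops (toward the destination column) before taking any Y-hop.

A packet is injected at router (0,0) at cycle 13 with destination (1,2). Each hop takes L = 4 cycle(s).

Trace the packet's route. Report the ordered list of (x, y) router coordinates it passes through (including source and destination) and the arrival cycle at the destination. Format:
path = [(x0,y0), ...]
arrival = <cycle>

path = [(0,0), (1,0), (1,1), (1,2)]
arrival = 25

[0] x=0 y=0 t=13
[1] x=1 y=0 t=17 →E
[2] x=1 y=1 t=21 →N
[3] x=1 y=2 t=25 →N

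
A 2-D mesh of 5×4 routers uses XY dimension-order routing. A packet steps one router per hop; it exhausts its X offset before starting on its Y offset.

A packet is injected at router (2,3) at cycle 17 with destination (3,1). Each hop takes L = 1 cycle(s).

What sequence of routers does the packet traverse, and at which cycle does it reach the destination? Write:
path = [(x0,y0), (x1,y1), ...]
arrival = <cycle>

t=17: at (2,3)
t=18: at (3,3) after E
t=19: at (3,2) after S
t=20: at (3,1) after S

path = [(2,3), (3,3), (3,2), (3,1)]
arrival = 20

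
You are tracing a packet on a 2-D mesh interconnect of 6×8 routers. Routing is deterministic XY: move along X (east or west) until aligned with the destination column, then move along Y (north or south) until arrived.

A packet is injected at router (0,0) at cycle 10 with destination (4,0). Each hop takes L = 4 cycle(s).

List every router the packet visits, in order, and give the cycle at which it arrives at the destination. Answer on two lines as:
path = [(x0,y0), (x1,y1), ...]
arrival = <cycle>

path = [(0,0), (1,0), (2,0), (3,0), (4,0)]
arrival = 26

src (0,0)  cyc=10
E→(1,0)  cyc=14
E→(2,0)  cyc=18
E→(3,0)  cyc=22
E→(4,0)  cyc=26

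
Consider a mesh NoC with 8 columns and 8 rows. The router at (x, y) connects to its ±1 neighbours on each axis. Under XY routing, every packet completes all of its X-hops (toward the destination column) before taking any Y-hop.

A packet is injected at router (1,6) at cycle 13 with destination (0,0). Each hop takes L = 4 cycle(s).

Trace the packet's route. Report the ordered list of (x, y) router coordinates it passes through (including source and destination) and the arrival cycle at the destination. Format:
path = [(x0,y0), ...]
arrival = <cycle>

t=13: at (1,6)
t=17: at (0,6) after W
t=21: at (0,5) after S
t=25: at (0,4) after S
t=29: at (0,3) after S
t=33: at (0,2) after S
t=37: at (0,1) after S
t=41: at (0,0) after S

path = [(1,6), (0,6), (0,5), (0,4), (0,3), (0,2), (0,1), (0,0)]
arrival = 41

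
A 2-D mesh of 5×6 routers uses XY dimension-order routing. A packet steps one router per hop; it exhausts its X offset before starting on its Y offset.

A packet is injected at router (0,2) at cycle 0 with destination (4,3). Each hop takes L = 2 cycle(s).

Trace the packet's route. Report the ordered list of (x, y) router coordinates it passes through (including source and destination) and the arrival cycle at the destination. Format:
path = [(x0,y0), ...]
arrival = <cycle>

src (0,2)  cyc=0
E→(1,2)  cyc=2
E→(2,2)  cyc=4
E→(3,2)  cyc=6
E→(4,2)  cyc=8
N→(4,3)  cyc=10

path = [(0,2), (1,2), (2,2), (3,2), (4,2), (4,3)]
arrival = 10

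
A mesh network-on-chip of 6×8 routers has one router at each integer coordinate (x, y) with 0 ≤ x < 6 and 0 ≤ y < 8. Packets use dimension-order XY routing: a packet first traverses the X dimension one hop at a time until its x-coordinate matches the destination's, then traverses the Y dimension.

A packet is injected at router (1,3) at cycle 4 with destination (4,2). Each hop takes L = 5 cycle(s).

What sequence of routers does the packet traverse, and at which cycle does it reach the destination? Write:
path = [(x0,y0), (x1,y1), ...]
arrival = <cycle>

path = [(1,3), (2,3), (3,3), (4,3), (4,2)]
arrival = 24

#0 — 1,3 | c4
#1 — 2,3 | c9 | E
#2 — 3,3 | c14 | E
#3 — 4,3 | c19 | E
#4 — 4,2 | c24 | S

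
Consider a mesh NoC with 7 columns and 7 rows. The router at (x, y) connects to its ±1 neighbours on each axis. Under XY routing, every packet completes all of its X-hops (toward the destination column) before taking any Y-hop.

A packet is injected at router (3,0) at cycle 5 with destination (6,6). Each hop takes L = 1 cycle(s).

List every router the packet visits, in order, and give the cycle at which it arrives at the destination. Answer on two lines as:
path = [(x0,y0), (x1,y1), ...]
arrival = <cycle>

src (3,0)  cyc=5
E→(4,0)  cyc=6
E→(5,0)  cyc=7
E→(6,0)  cyc=8
N→(6,1)  cyc=9
N→(6,2)  cyc=10
N→(6,3)  cyc=11
N→(6,4)  cyc=12
N→(6,5)  cyc=13
N→(6,6)  cyc=14

path = [(3,0), (4,0), (5,0), (6,0), (6,1), (6,2), (6,3), (6,4), (6,5), (6,6)]
arrival = 14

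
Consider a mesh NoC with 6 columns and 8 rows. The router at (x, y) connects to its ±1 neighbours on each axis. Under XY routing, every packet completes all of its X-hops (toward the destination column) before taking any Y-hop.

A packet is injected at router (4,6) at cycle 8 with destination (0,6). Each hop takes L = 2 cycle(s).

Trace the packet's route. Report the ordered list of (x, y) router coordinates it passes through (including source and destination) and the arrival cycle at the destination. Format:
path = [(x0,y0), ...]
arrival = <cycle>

[0] x=4 y=6 t=8
[1] x=3 y=6 t=10 →W
[2] x=2 y=6 t=12 →W
[3] x=1 y=6 t=14 →W
[4] x=0 y=6 t=16 →W

path = [(4,6), (3,6), (2,6), (1,6), (0,6)]
arrival = 16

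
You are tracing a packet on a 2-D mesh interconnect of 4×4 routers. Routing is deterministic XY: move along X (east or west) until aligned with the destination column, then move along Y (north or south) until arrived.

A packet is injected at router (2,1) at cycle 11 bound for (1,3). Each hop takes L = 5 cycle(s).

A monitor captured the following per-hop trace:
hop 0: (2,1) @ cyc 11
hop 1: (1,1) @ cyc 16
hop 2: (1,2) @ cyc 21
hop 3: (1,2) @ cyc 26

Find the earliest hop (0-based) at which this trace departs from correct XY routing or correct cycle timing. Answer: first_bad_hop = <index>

check 1→ d=(-1,0) cyc+5: ok
check 2→ d=(0,1) cyc+5: ok
check 3→ d=(0,0) cyc+5: BAD: non-unit step

first_bad_hop = 3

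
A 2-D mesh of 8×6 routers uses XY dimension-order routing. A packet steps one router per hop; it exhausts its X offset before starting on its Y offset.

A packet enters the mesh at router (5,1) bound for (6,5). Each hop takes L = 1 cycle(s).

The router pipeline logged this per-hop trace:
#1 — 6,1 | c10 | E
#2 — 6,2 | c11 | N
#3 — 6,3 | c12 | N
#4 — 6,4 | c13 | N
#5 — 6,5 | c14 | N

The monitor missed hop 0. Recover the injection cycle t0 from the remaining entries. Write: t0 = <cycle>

cyc[1] = 10 and cyc[k] = t0 + k·L for every k.
Therefore t0 = 10 − L = 9.

t0 = 9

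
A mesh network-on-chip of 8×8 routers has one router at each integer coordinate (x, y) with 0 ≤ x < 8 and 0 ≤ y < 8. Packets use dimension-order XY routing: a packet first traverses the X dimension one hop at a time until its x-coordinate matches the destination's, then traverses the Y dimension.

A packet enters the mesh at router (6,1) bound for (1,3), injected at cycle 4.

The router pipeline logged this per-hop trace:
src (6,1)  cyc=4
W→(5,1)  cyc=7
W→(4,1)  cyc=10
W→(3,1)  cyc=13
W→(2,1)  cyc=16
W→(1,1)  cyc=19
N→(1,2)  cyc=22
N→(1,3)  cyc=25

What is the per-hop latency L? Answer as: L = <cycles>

L = 3

Between hops 0 and 1 the cycle counter advances 7 − 4 = 3.
That increment is L by definition: L = 3.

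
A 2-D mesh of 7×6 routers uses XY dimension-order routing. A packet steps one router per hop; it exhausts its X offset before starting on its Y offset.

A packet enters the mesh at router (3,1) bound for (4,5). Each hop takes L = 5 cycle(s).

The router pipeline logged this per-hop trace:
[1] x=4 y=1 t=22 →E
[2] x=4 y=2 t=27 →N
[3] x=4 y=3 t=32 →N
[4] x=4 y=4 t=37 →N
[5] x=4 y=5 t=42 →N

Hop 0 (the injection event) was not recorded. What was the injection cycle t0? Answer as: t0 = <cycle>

t0 = 17

The first recorded entry is hop 1 at cycle 22.
t0 = cyc[1] − L = 22 − 5 = 17.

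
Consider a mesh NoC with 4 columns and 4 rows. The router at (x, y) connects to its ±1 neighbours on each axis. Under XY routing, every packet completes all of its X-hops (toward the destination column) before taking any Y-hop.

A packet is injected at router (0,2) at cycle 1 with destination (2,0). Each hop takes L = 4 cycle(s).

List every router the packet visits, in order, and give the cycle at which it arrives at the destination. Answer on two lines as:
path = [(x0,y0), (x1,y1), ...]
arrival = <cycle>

path = [(0,2), (1,2), (2,2), (2,1), (2,0)]
arrival = 17

  0. router=(0,2) cycle=1 (inject)
  1. router=(1,2) cycle=5 dir=E
  2. router=(2,2) cycle=9 dir=E
  3. router=(2,1) cycle=13 dir=S
  4. router=(2,0) cycle=17 dir=S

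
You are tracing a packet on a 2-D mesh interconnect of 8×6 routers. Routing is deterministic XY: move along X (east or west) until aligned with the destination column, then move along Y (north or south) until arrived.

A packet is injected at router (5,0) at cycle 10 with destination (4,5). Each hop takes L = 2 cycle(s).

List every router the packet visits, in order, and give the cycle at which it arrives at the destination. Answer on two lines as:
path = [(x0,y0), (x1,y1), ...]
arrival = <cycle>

path = [(5,0), (4,0), (4,1), (4,2), (4,3), (4,4), (4,5)]
arrival = 22

t=10: at (5,0)
t=12: at (4,0) after W
t=14: at (4,1) after N
t=16: at (4,2) after N
t=18: at (4,3) after N
t=20: at (4,4) after N
t=22: at (4,5) after N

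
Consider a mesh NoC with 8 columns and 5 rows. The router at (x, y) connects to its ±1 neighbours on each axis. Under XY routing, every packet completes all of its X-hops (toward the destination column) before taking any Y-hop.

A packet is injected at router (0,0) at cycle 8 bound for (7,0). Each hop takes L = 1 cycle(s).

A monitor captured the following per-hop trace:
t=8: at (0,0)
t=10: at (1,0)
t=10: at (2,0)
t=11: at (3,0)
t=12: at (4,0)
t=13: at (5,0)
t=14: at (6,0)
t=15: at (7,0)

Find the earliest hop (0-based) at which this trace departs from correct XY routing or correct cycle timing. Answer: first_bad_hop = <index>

first_bad_hop = 1

check 1→ d=(1,0) cyc+2: BAD: Δcyc=2≠L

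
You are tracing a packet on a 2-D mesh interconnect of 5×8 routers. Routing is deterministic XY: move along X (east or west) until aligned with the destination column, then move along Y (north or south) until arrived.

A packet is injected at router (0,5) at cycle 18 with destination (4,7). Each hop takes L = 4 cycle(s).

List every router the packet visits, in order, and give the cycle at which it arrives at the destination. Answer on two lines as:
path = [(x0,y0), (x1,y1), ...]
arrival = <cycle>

path = [(0,5), (1,5), (2,5), (3,5), (4,5), (4,6), (4,7)]
arrival = 42

src (0,5)  cyc=18
E→(1,5)  cyc=22
E→(2,5)  cyc=26
E→(3,5)  cyc=30
E→(4,5)  cyc=34
N→(4,6)  cyc=38
N→(4,7)  cyc=42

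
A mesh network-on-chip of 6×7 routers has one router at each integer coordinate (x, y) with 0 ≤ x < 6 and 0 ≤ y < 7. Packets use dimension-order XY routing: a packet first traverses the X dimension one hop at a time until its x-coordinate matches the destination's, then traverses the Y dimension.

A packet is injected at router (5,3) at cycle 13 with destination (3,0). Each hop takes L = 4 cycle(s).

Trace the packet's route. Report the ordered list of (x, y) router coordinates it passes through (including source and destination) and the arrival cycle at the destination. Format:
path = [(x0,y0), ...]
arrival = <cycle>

#0 — 5,3 | c13
#1 — 4,3 | c17 | W
#2 — 3,3 | c21 | W
#3 — 3,2 | c25 | S
#4 — 3,1 | c29 | S
#5 — 3,0 | c33 | S

path = [(5,3), (4,3), (3,3), (3,2), (3,1), (3,0)]
arrival = 33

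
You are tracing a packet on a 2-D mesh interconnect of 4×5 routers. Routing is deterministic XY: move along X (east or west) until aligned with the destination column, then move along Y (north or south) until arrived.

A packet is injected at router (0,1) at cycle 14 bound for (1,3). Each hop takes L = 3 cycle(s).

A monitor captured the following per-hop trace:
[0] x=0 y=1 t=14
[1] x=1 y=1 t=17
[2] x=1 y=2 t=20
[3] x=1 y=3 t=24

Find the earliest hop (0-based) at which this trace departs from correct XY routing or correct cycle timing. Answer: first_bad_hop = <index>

hop 1: step (+1,+0), +3 cyc — ok
hop 2: step (+0,+1), +3 cyc — ok
hop 3: step (+0,+1), +4 cyc — BAD: Δcyc=4≠L

first_bad_hop = 3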